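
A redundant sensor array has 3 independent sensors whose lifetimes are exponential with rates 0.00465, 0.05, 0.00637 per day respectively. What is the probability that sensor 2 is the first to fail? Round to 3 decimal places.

0.819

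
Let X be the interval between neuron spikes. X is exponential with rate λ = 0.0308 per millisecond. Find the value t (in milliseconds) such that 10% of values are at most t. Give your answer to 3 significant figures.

Set 1 − e^(−λt) = 0.1, so t = −ln(0.9)/λ = 0.10536/0.0308 ≈ 3.4208 milliseconds.

3.42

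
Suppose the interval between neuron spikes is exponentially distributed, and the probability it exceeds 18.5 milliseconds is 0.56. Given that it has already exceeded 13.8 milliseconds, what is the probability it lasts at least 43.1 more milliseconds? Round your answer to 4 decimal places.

0.2590

From e^(−λ·18.5) = 0.56, λ = −ln(0.56)/18.5 = 0.0313415.
Memoryless: P(X > 13.8+43.1 | X > 13.8) = P(X > 43.1) = e^(−0.0313415·43.1) ≈ 0.2590.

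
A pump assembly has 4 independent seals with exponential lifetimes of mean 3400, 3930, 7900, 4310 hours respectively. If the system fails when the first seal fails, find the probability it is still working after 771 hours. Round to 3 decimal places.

The first failure time is exponential with rate Σλ_i = 1/3400 + 1/3930 + 1/7900 + 1/4310 = 0.000907171 per hour.
P(min > 771) = e^(−0.000907171·771) = e^(−0.69943) ≈ 0.497.

0.497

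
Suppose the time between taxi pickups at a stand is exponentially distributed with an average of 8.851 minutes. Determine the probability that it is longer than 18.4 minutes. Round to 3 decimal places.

The rate is λ = 1/8.851 = 0.112982 per minute.
P(X > 18.4) = e^(−λ·18.4) = e^(−2.0789) ≈ 0.125.

0.125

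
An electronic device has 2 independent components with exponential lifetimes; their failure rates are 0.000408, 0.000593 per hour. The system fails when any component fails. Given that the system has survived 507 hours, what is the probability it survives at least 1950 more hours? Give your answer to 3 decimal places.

Time to first failure ~ Exp(Σλ) with Σλ = 0.001001.
By memorylessness, P(T > 507+1950 | T > 507) = P(T > 1950) = e^(−0.001001·1950) ≈ 0.142.

0.142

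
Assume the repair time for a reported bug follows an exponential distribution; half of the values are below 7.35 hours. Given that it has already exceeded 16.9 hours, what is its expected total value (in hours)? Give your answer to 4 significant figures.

27.50

For an exponential, median = ln(2)/λ, so λ = ln 2 / 7.35 = 0.0943057 per hour.
By memorylessness, E[X | X > 16.9] = 16.9 + 1/λ = 16.9 + 10.6038 = 27.5038 hours.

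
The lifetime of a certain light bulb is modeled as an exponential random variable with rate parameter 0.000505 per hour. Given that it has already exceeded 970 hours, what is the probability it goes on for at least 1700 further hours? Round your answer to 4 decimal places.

By the memoryless property, P(X > 970+1700 | X > 970) = P(X > 1700).
P(X > 1700) = e^(−0.8585) ≈ 0.4238.

0.4238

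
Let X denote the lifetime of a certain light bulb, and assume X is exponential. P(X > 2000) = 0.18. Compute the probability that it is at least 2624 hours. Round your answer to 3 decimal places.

e^(−λ·2000) = 0.18 ⇒ λ = −ln(0.18)/2000 = 0.000857399.
P(X > 2624) = e^(−0.000857399·2624) = e^(−2.2498) ≈ 0.105.

0.105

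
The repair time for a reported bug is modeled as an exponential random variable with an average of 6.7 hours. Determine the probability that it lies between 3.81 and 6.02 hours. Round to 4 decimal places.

0.1591

The rate is λ = 1/6.7 = 0.149254 per hour.
P(3.81 < X < 6.02) = e^(−λ·3.81) − e^(−λ·6.02) = 0.56629 − 0.40718 ≈ 0.1591.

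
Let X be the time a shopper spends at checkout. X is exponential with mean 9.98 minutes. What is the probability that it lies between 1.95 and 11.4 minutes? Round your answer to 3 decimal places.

The rate is λ = 1/9.98 = 0.1002 per minute.
P(1.95 < X < 11.4) = e^(−λ·1.95) − e^(−λ·11.4) = 0.82251 − 0.31909 ≈ 0.503.

0.503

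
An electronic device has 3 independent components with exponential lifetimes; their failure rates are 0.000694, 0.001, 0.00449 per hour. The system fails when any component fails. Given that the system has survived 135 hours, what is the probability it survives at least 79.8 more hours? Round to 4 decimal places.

0.6105

Time to first failure ~ Exp(Σλ) with Σλ = 0.006184.
By memorylessness, P(T > 135+79.8 | T > 135) = P(T > 79.8) = e^(−0.006184·79.8) ≈ 0.6105.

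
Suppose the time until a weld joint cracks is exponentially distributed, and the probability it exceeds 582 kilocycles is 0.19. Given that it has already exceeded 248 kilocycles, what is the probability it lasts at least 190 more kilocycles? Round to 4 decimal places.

0.5815

From e^(−λ·582) = 0.19, λ = −ln(0.19)/582 = 0.00285349.
Memoryless: P(X > 248+190 | X > 248) = P(X > 190) = e^(−0.00285349·190) ≈ 0.5815.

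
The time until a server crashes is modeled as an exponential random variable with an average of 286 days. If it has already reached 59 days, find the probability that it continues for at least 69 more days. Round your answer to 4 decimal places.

The rate is λ = 1/286 = 0.0034965 per day.
P(X > s+t | X > s) = e^(−λ(s+t))/e^(−λs) = e^(−λt), independent of s = 59.
P(X > 69) = e^(−0.24126) ≈ 0.7856.

0.7856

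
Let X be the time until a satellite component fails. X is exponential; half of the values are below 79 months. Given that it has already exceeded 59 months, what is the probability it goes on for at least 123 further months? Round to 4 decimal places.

0.3399

For an exponential, median = ln(2)/λ, so λ = ln 2 / 79 = 0.00877401 per month.
By the memoryless property, P(X > 59+123 | X > 59) = P(X > 123).
P(X > 123) = e^(−1.0792) ≈ 0.3399.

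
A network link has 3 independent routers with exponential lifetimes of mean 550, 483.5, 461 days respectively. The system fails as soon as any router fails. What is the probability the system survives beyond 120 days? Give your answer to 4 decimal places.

0.4835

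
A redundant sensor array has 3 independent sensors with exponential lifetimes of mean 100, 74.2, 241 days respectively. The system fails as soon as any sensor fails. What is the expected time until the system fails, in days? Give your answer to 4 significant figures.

36.20

The first failure time is exponential with rate Σλ_i = 1/100 + 1/74.2 + 1/241 = 0.0276265 per day.
E[min] = 1/Σλ = 1/0.0276265 = 36.1972 days.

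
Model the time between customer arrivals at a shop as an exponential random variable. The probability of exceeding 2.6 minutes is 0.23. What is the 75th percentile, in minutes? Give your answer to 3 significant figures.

e^(−λ·2.6) = 0.23 ⇒ λ = −ln(0.23)/2.6 = 0.56526.
75th percentile: 1 − e^(−λt) = 0.75, t = −ln(0.25)/λ = 2.45249 minutes.

2.45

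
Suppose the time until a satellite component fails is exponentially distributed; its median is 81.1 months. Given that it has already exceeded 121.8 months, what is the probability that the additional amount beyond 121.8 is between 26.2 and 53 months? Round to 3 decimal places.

0.164

For an exponential, median = ln(2)/λ, so λ = ln 2 / 81.1 = 0.00854682 per month.
Memoryless: the residual past 121.8 is again Exp(λ).
P(26.2 < residual < 53) = e^(−λ·26.2) − e^(−λ·53) = 0.79937 − 0.63573 ≈ 0.164.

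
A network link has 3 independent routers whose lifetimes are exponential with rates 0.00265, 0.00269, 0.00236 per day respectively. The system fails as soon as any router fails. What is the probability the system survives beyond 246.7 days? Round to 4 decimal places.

0.1496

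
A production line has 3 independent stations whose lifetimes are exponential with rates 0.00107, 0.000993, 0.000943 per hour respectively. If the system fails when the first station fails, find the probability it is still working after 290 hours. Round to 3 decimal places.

The time to first failure is exponential with rate Σλ = 0.00107 + 0.000993 + 0.000943 = 0.003006.
P(min > 290) = e^(−0.003006·290) = e^(−0.87174) ≈ 0.418.

0.418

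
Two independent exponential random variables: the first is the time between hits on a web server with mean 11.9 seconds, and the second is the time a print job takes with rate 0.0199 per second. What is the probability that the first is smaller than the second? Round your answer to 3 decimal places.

λ_1 = 1/11.9 = 0.0840336, λ_2 = 0.0199.
For independent exponentials, P(the first < the second) = λ_1/(λ_1+λ_2) = 0.0840336/0.103934 ≈ 0.809.

0.809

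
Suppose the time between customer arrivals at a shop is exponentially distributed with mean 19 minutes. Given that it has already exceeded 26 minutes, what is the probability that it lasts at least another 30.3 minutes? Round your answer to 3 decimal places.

0.203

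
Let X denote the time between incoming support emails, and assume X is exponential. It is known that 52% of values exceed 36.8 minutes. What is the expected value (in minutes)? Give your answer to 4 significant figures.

e^(−λ·36.8) = 0.52 ⇒ λ = −ln(0.52)/36.8 = 0.0177697.
Mean = 1/λ = 56.2754 minutes.

56.28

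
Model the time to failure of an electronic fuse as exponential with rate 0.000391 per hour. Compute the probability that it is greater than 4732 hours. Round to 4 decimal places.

P(X > 4732) = e^(−λ·4732) = e^(−1.8502) ≈ 0.1572.

0.1572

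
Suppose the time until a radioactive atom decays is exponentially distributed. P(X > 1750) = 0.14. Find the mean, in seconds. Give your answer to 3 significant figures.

890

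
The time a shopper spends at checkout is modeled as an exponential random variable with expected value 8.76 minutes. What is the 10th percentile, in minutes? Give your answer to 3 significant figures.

0.923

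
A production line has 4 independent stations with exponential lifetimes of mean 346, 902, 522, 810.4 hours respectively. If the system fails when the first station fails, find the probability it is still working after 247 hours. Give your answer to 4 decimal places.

The first failure time is exponential with rate Σλ_i = 1/346 + 1/902 + 1/522 + 1/810.4 = 0.00714849 per hour.
P(min > 247) = e^(−0.00714849·247) = e^(−1.7657) ≈ 0.1711.

0.1711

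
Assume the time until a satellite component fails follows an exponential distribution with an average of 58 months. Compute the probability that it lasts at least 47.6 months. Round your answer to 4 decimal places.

0.4401

The rate is λ = 1/58 = 0.0172414 per month.
P(X > 47.6) = e^(−λ·47.6) = e^(−0.82069) ≈ 0.4401.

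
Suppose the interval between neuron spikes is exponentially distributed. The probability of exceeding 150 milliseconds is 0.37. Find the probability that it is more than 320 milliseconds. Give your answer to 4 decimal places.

0.1199

e^(−λ·150) = 0.37 ⇒ λ = −ln(0.37)/150 = 0.00662835.
P(X > 320) = e^(−0.00662835·320) = e^(−2.1211) ≈ 0.1199.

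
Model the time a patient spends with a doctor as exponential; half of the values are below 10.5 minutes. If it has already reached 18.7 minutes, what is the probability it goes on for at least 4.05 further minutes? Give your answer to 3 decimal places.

0.765

For an exponential, median = ln(2)/λ, so λ = ln 2 / 10.5 = 0.066014 per minute.
The exponential is memoryless, so the remaining time is again Exp(λ): the condition X > 18.7 is irrelevant.
P(X > 4.05) = e^(−0.26736) ≈ 0.765.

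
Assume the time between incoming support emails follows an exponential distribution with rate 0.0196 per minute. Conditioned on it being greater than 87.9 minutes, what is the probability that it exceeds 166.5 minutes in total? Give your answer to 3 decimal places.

0.214

By the memoryless property, P(X > 87.9+78.6 | X > 87.9) = P(X > 78.6).
P(X > 78.6) = e^(−1.5406) ≈ 0.214.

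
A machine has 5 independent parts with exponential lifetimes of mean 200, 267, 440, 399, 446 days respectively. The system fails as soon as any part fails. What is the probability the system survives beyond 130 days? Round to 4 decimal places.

0.1288

The first failure time is exponential with rate Σλ_i = 1/200 + 1/267 + 1/440 + 1/399 + 1/446 = 0.0157665 per day.
P(min > 130) = e^(−0.0157665·130) = e^(−2.0496) ≈ 0.1288.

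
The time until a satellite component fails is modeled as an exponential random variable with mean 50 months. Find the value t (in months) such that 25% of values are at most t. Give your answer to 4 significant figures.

14.38

The rate is λ = 1/50 = 0.02 per month.
Set 1 − e^(−λt) = 0.25, so t = −ln(0.75)/λ = 0.28768/0.02 ≈ 14.3841 months.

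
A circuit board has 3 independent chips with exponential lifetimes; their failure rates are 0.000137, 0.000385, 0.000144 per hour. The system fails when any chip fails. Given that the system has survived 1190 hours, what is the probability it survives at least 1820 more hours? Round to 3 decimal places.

Time to first failure ~ Exp(Σλ) with Σλ = 0.000666.
By memorylessness, P(T > 1190+1820 | T > 1190) = P(T > 1820) = e^(−0.000666·1820) ≈ 0.298.

0.298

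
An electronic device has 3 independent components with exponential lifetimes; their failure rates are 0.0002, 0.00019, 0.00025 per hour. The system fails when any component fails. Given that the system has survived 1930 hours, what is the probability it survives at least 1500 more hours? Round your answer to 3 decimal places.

Time to first failure ~ Exp(Σλ) with Σλ = 0.00064.
By memorylessness, P(T > 1930+1500 | T > 1930) = P(T > 1500) = e^(−0.00064·1500) ≈ 0.383.

0.383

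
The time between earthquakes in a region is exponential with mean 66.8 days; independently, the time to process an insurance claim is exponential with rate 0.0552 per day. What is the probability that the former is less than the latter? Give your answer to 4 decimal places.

0.2133

λ_1 = 1/66.8 = 0.0149701, λ_2 = 0.0552.
For independent exponentials, P(the former < the latter) = λ_1/(λ_1+λ_2) = 0.0149701/0.0701701 ≈ 0.2133.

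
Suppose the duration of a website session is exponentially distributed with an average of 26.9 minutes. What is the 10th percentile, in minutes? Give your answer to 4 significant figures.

2.834

The rate is λ = 1/26.9 = 0.0371747 per minute.
Set 1 − e^(−λt) = 0.1, so t = −ln(0.9)/λ = 0.10536/0.0371747 ≈ 2.8342 minutes.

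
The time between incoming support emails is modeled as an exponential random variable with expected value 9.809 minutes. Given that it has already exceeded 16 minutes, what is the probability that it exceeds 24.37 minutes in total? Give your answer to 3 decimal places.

The rate is λ = 1/9.809 = 0.101947 per minute.
By the memoryless property, P(X > 16+8.37 | X > 16) = P(X > 8.37).
P(X > 8.37) = e^(−0.8533) ≈ 0.426.

0.426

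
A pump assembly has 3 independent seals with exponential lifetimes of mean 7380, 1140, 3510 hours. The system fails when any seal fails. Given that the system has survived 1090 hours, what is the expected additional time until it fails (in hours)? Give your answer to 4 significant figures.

First-failure rate Σλ = 1/7380 + 1/1140 + 1/3510 = 0.00129759.
By memorylessness the expected residual is 1/Σλ = 770.657 hours, regardless of the 1090 already elapsed.

770.7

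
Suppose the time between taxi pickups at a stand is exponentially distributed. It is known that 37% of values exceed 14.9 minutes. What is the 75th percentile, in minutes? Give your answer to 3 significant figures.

e^(−λ·14.9) = 0.37 ⇒ λ = −ln(0.37)/14.9 = 0.0667283.
75th percentile: 1 − e^(−λt) = 0.75, t = −ln(0.25)/λ = 20.7752 minutes.

20.8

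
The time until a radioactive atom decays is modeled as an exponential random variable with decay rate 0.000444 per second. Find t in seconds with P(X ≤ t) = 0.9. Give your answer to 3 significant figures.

5190

Set 1 − e^(−λt) = 0.9, so t = −ln(0.1)/λ = 2.3026/0.000444 ≈ 5186 seconds.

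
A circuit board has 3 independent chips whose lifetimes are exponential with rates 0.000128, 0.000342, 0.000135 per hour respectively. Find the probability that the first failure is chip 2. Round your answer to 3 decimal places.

0.565

The time to first failure is exponential with rate Σλ = 0.000128 + 0.000342 + 0.000135 = 0.000605.
P(chip 2 first) = λ_2/Σλ = 0.000342/0.000605 ≈ 0.565.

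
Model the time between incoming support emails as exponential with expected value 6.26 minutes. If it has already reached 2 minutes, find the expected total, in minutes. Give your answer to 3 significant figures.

8.26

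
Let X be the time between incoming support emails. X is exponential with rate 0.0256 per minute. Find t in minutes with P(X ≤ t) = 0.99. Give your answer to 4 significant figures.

Set 1 − e^(−λt) = 0.99, so t = −ln(0.01)/λ = 4.6052/0.0256 ≈ 179.889 minutes.

179.9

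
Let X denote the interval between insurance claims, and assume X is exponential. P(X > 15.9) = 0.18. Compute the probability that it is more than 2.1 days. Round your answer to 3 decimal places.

e^(−λ·15.9) = 0.18 ⇒ λ = −ln(0.18)/15.9 = 0.107849.
P(X > 2.1) = e^(−0.107849·2.1) = e^(−0.22648) ≈ 0.797.

0.797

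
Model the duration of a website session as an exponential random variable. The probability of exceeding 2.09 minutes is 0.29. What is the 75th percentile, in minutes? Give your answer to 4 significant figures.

e^(−λ·2.09) = 0.29 ⇒ λ = −ln(0.29)/2.09 = 0.592284.
75th percentile: 1 − e^(−λt) = 0.75, t = −ln(0.25)/λ = 2.34059 minutes.

2.341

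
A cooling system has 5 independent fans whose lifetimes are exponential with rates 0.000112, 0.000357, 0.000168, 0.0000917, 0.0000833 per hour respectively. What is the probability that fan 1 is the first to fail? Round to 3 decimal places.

The time to first failure is exponential with rate Σλ = 0.000112 + 0.000357 + 0.000168 + 0.0000917 + 0.0000833 = 0.000812.
P(fan 1 first) = λ_1/Σλ = 0.000112/0.000812 ≈ 0.138.

0.138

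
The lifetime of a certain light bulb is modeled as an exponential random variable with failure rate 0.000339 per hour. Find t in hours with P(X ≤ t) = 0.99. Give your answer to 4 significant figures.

13580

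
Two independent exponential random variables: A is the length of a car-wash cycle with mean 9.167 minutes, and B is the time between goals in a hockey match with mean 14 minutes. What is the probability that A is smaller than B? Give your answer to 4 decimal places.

0.6043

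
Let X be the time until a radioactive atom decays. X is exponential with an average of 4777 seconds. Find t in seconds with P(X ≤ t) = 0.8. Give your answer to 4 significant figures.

The rate is λ = 1/4777 = 0.000209336 per second.
Set 1 − e^(−λt) = 0.8, so t = −ln(0.2)/λ = 1.6094/0.000209336 ≈ 7688.28 seconds.

7688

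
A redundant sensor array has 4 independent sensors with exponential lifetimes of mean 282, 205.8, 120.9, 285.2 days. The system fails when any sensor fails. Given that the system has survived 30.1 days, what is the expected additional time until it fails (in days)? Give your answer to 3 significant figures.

49.5

First-failure rate Σλ = 1/282 + 1/205.8 + 1/120.9 + 1/285.2 = 0.0201828.
By memorylessness the expected residual is 1/Σλ = 49.5471 days, regardless of the 30.1 already elapsed.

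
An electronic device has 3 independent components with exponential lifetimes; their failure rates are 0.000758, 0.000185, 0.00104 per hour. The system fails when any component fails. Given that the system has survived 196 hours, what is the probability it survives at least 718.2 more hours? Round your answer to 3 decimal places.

0.241

Time to first failure ~ Exp(Σλ) with Σλ = 0.001983.
By memorylessness, P(T > 196+718.2 | T > 196) = P(T > 718.2) = e^(−0.001983·718.2) ≈ 0.241.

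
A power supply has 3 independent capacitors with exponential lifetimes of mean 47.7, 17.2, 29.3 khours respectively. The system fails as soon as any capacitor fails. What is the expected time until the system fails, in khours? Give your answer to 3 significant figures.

8.83

The first failure time is exponential with rate Σλ_i = 1/47.7 + 1/17.2 + 1/29.3 = 0.113234 per khour.
E[min] = 1/Σλ = 1/0.113234 = 8.8313 khours.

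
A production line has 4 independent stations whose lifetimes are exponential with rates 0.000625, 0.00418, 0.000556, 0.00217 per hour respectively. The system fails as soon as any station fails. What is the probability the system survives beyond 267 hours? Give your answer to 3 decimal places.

0.134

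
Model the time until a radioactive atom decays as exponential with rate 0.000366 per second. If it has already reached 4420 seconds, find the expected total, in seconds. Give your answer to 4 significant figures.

By memorylessness, E[X | X > 4420] = 4420 + 1/λ = 4420 + 2732.24 = 7152.24 seconds.

7152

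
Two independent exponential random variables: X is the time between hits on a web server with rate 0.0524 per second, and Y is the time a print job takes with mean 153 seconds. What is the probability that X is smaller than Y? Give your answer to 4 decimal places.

λ_1 = 0.0524, λ_2 = 1/153 = 0.00653595.
For independent exponentials, P(X < Y) = λ_1/(λ_1+λ_2) = 0.0524/0.0589359 ≈ 0.8891.

0.8891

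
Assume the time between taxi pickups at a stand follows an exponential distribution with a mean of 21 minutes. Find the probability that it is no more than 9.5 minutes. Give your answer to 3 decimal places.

0.364

The rate is λ = 1/21 = 0.047619 per minute.
P(X ≤ 9.5) = 1 − e^(−λ·9.5) = 1 − e^(−0.45238) ≈ 0.364.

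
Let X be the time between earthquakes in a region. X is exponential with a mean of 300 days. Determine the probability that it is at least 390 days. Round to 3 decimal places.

0.273

The rate is λ = 1/300 = 0.00333333 per day.
P(X > 390) = e^(−λ·390) = e^(−1.3) ≈ 0.273.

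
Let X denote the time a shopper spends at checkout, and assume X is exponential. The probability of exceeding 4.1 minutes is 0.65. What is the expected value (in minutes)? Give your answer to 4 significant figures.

9.518

e^(−λ·4.1) = 0.65 ⇒ λ = −ln(0.65)/4.1 = 0.105069.
Mean = 1/λ = 9.51755 minutes.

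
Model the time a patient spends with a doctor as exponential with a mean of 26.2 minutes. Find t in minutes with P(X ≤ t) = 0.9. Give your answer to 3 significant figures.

60.3

The rate is λ = 1/26.2 = 0.0381679 per minute.
Set 1 − e^(−λt) = 0.9, so t = −ln(0.1)/λ = 2.3026/0.0381679 ≈ 60.3277 minutes.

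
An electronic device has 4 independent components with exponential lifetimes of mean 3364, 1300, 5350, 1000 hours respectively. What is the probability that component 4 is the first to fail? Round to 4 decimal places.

0.4438

Rates: λ_i = 1/mean_i → 0.000297265, 0.000769231, 0.000186916, 0.001; Σλ = 0.00225341.
P(component 4 first) = λ_4/Σλ = 0.001/0.00225341 ≈ 0.4438.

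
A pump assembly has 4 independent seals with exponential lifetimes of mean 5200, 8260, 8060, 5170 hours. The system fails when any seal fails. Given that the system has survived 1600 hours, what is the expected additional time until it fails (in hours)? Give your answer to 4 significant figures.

First-failure rate Σλ = 1/5200 + 1/8260 + 1/8060 + 1/5170 = 0.000630866.
By memorylessness the expected residual is 1/Σλ = 1585.12 hours, regardless of the 1600 already elapsed.

1585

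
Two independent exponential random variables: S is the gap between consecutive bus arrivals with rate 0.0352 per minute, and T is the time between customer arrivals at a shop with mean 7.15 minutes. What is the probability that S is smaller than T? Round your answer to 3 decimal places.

λ_1 = 0.0352, λ_2 = 1/7.15 = 0.13986.
For independent exponentials, P(S < T) = λ_1/(λ_1+λ_2) = 0.0352/0.17506 ≈ 0.201.

0.201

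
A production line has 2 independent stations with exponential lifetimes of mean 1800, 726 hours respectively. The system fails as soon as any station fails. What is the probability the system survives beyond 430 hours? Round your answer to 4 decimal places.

0.4355

The first failure time is exponential with rate Σλ_i = 1/1800 + 1/726 = 0.00193297 per hour.
P(min > 430) = e^(−0.00193297·430) = e^(−0.83118) ≈ 0.4355.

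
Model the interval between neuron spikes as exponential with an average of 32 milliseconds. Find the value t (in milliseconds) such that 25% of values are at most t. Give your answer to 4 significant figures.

9.206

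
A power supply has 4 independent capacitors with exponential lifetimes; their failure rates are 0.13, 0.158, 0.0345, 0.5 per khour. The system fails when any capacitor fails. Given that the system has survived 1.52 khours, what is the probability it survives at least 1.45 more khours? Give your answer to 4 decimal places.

0.3034

Time to first failure ~ Exp(Σλ) with Σλ = 0.8225.
By memorylessness, P(T > 1.52+1.45 | T > 1.52) = P(T > 1.45) = e^(−0.8225·1.45) ≈ 0.3034.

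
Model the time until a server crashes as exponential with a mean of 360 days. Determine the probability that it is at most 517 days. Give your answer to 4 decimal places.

0.7621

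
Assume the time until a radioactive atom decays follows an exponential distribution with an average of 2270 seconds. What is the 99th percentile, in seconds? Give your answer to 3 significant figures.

The rate is λ = 1/2270 = 0.000440529 per second.
Set 1 − e^(−λt) = 0.99, so t = −ln(0.01)/λ = 4.6052/0.000440529 ≈ 10453.7 seconds.

10500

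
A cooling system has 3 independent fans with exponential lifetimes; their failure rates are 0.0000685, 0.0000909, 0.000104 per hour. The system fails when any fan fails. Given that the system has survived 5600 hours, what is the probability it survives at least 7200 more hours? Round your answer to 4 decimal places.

Time to first failure ~ Exp(Σλ) with Σλ = 0.0002634.
By memorylessness, P(T > 5600+7200 | T > 5600) = P(T > 7200) = e^(−0.0002634·7200) ≈ 0.1501.

0.1501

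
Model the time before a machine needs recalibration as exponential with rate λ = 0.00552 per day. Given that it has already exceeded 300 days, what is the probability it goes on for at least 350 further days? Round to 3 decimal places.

The exponential is memoryless, so the remaining time is again Exp(λ): the condition X > 300 is irrelevant.
P(X > 350) = e^(−1.932) ≈ 0.145.

0.145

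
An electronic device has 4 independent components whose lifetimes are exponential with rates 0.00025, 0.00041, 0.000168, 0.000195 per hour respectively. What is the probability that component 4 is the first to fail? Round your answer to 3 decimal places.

0.191

The time to first failure is exponential with rate Σλ = 0.00025 + 0.00041 + 0.000168 + 0.000195 = 0.001023.
P(component 4 first) = λ_4/Σλ = 0.000195/0.001023 ≈ 0.191.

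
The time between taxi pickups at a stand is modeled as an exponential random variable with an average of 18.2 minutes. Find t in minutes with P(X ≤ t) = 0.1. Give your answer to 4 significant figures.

The rate is λ = 1/18.2 = 0.0549451 per minute.
Set 1 − e^(−λt) = 0.1, so t = −ln(0.9)/λ = 0.10536/0.0549451 ≈ 1.91756 minutes.

1.918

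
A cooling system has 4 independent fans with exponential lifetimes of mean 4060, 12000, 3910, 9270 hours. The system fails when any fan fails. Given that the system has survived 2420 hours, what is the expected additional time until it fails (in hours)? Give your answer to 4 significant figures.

1442

First-failure rate Σλ = 1/4060 + 1/12000 + 1/3910 + 1/9270 = 0.000693268.
By memorylessness the expected residual is 1/Σλ = 1442.44 hours, regardless of the 2420 already elapsed.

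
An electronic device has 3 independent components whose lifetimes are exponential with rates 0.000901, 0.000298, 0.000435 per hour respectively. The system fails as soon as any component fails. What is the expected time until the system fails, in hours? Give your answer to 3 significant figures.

612

The time to first failure is exponential with rate Σλ = 0.000901 + 0.000298 + 0.000435 = 0.001634.
E[min] = 1/Σλ = 1/0.001634 = 611.995 hours.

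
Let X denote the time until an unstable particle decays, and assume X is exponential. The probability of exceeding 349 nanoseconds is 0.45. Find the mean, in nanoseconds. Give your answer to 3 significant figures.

437

e^(−λ·349) = 0.45 ⇒ λ = −ln(0.45)/349 = 0.00228799.
Mean = 1/λ = 437.065 nanoseconds.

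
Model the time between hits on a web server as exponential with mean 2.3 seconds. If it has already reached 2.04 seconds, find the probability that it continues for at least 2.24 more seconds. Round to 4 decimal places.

The rate is λ = 1/2.3 = 0.434783 per second.
P(X > s+t | X > s) = e^(−λ(s+t))/e^(−λs) = e^(−λt), independent of s = 2.04.
P(X > 2.24) = e^(−0.97391) ≈ 0.3776.

0.3776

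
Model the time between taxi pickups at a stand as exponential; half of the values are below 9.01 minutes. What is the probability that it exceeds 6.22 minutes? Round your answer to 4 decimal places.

0.6197

For an exponential, median = ln(2)/λ, so λ = ln 2 / 9.01 = 0.0769309 per minute.
P(X > 6.22) = e^(−λ·6.22) = e^(−0.47851) ≈ 0.6197.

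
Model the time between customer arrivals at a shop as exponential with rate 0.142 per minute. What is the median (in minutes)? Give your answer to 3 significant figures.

4.88

Set 1 − e^(−λt) = 0.5, so t = −ln(0.5)/λ = 0.69315/0.142 ≈ 4.88132 minutes.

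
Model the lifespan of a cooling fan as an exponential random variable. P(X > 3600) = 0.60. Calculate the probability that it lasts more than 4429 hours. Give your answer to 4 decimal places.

e^(−λ·3600) = 0.60 ⇒ λ = −ln(0.60)/3600 = 0.000141896.
P(X > 4429) = e^(−0.000141896·4429) = e^(−0.62846) ≈ 0.5334.

0.5334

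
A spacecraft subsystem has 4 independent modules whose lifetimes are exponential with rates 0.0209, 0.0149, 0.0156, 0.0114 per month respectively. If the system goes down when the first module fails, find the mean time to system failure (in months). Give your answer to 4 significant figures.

The time to first failure is exponential with rate Σλ = 0.0209 + 0.0149 + 0.0156 + 0.0114 = 0.0628.
E[min] = 1/Σλ = 1/0.0628 = 15.9236 months.

15.92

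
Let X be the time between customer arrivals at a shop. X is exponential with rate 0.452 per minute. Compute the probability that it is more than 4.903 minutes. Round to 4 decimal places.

0.1090

P(X > 4.903) = e^(−λ·4.903) = e^(−2.2162) ≈ 0.1090.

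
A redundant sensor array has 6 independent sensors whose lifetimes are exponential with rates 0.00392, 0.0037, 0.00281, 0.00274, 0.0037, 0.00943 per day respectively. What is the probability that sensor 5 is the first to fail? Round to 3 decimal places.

0.141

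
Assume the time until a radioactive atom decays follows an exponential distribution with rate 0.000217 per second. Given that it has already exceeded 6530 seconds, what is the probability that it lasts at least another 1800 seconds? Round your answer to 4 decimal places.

0.6767

P(X > s+t | X > s) = e^(−λ(s+t))/e^(−λs) = e^(−λt), independent of s = 6530.
P(X > 1800) = e^(−0.3906) ≈ 0.6767.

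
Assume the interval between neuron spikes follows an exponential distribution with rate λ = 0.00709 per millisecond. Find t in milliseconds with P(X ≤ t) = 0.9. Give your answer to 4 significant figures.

Set 1 − e^(−λt) = 0.9, so t = −ln(0.1)/λ = 2.3026/0.00709 ≈ 324.765 milliseconds.

324.8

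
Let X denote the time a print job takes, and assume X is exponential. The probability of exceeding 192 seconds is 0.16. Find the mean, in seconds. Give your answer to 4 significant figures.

104.8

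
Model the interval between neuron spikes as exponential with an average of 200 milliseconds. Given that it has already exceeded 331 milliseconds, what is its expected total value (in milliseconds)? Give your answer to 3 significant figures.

531

The rate is λ = 1/200 = 0.005 per millisecond.
By memorylessness, E[X | X > 331] = 331 + 1/λ = 331 + 200 = 531 milliseconds.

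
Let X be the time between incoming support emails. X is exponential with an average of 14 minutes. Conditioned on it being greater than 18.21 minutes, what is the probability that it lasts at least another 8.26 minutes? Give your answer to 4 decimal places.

The rate is λ = 1/14 = 0.0714286 per minute.
The exponential is memoryless, so the remaining time is again Exp(λ): the condition X > 18.21 is irrelevant.
P(X > 8.26) = e^(−0.59) ≈ 0.5543.

0.5543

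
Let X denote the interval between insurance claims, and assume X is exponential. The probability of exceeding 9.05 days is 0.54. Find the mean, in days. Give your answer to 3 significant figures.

14.7

e^(−λ·9.05) = 0.54 ⇒ λ = −ln(0.54)/9.05 = 0.0680869.
Mean = 1/λ = 14.6871 days.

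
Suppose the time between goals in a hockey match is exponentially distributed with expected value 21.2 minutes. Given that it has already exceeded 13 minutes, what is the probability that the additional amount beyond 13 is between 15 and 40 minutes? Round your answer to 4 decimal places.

The rate is λ = 1/21.2 = 0.0471698 per minute.
Memoryless: the residual past 13 is again Exp(λ).
P(15 < residual < 40) = e^(−λ·15) − e^(−λ·40) = 0.49285 − 0.15156 ≈ 0.3413.

0.3413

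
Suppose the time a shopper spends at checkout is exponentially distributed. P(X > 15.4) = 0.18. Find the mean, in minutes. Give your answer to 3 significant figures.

8.98

e^(−λ·15.4) = 0.18 ⇒ λ = −ln(0.18)/15.4 = 0.111351.
Mean = 1/λ = 8.98065 minutes.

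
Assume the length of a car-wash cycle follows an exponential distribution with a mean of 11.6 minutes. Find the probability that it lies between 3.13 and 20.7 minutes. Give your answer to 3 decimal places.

The rate is λ = 1/11.6 = 0.0862069 per minute.
P(3.13 < X < 20.7) = e^(−λ·3.13) − e^(−λ·20.7) = 0.76351 − 0.16788 ≈ 0.596.

0.596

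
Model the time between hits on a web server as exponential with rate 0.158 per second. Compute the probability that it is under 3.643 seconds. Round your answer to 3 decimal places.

0.438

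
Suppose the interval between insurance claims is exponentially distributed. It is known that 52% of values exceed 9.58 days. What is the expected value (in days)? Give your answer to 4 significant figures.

14.65

e^(−λ·9.58) = 0.52 ⇒ λ = −ln(0.52)/9.58 = 0.0682595.
Mean = 1/λ = 14.65 days.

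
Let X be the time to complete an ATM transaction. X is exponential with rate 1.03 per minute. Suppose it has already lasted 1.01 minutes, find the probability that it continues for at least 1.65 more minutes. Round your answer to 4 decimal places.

The exponential is memoryless, so the remaining time is again Exp(λ): the condition X > 1.01 is irrelevant.
P(X > 1.65) = e^(−1.6995) ≈ 0.1828.

0.1828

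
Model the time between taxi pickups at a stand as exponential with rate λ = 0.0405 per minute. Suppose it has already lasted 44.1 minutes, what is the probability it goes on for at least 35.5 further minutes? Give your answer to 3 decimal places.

0.237

The exponential is memoryless, so the remaining time is again Exp(λ): the condition X > 44.1 is irrelevant.
P(X > 35.5) = e^(−1.4378) ≈ 0.237.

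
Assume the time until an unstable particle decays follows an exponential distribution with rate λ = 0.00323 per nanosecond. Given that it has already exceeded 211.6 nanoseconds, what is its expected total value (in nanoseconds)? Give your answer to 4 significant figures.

521.2

By memorylessness, E[X | X > 211.6] = 211.6 + 1/λ = 211.6 + 309.598 = 521.198 nanoseconds.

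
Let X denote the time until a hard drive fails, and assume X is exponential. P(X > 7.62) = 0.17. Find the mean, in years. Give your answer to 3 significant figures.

4.30

e^(−λ·7.62) = 0.17 ⇒ λ = −ln(0.17)/7.62 = 0.23254.
Mean = 1/λ = 4.30033 years.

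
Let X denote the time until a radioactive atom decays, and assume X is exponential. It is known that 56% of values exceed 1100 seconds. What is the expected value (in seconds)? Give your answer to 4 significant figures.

1897

e^(−λ·1100) = 0.56 ⇒ λ = −ln(0.56)/1100 = 0.000527108.
Mean = 1/λ = 1897.15 seconds.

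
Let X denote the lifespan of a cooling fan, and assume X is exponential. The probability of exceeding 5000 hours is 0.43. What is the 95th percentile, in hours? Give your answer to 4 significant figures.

17750

e^(−λ·5000) = 0.43 ⇒ λ = −ln(0.43)/5000 = 0.000168794.
95th percentile: 1 − e^(−λt) = 0.95, t = −ln(0.05)/λ = 17747.9 hours.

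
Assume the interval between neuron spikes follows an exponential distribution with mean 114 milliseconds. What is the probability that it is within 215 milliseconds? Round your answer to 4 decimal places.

0.8483

The rate is λ = 1/114 = 0.00877193 per millisecond.
P(X ≤ 215) = 1 − e^(−λ·215) = 1 − e^(−1.886) ≈ 0.8483.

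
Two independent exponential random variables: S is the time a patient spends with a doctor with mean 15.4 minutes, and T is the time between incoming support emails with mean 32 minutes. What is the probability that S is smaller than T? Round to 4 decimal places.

λ_1 = 1/15.4 = 0.0649351, λ_2 = 1/32 = 0.03125.
For independent exponentials, P(S < T) = λ_1/(λ_1+λ_2) = 0.0649351/0.0961851 ≈ 0.6751.

0.6751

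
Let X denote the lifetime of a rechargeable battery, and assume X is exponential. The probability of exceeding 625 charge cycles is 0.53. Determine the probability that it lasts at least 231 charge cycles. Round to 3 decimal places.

e^(−λ·625) = 0.53 ⇒ λ = −ln(0.53)/625 = 0.00101581.
P(X > 231) = e^(−0.00101581·231) = e^(−0.23465) ≈ 0.791.

0.791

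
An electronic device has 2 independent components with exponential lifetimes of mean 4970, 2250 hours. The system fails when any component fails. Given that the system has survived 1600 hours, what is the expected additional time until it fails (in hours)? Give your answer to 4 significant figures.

1549

First-failure rate Σλ = 1/4970 + 1/2250 = 0.000645652.
By memorylessness the expected residual is 1/Σλ = 1548.82 hours, regardless of the 1600 already elapsed.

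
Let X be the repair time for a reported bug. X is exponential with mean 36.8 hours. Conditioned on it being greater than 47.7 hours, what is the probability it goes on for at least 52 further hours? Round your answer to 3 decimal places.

0.243

The rate is λ = 1/36.8 = 0.0271739 per hour.
P(X > s+t | X > s) = e^(−λ(s+t))/e^(−λs) = e^(−λt), independent of s = 47.7.
P(X > 52) = e^(−1.413) ≈ 0.243.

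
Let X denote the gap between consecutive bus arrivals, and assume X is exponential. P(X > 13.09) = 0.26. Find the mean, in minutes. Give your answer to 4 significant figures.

9.717

e^(−λ·13.09) = 0.26 ⇒ λ = −ln(0.26)/13.09 = 0.102909.
Mean = 1/λ = 9.71736 minutes.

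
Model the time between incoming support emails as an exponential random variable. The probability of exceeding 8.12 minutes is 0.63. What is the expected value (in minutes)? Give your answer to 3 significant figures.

e^(−λ·8.12) = 0.63 ⇒ λ = −ln(0.63)/8.12 = 0.0569009.
Mean = 1/λ = 17.5744 minutes.

17.6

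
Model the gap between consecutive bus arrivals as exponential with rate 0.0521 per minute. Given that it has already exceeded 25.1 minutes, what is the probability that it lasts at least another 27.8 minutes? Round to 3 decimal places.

0.235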